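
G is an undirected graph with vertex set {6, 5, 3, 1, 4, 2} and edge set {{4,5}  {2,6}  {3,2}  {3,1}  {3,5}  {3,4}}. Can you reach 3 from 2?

From 2 we can reach 1, 2, 3, 4, 5, 6, which includes 3.

Yes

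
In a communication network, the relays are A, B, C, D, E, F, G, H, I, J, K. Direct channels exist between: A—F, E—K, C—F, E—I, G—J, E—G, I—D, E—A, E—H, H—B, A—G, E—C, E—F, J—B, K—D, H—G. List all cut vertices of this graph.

Removing E increases the component count from 1 to 2, so E is a cut vertex.
By contrast removing D leaves 1 component; it is not a cut vertex. No other vertex is a cut vertex either.

E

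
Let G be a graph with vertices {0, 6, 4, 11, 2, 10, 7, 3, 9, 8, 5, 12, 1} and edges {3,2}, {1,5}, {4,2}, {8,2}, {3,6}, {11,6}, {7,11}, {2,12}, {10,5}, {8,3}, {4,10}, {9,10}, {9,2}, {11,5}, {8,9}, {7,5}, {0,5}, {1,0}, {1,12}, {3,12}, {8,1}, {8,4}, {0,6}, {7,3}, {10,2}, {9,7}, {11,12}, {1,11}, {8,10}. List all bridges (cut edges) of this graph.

none

The edges on the cycle 8-9-7-11-1-8 are not bridges since each lies on that cycle.
Every edge lies on some cycle, so there are no bridges.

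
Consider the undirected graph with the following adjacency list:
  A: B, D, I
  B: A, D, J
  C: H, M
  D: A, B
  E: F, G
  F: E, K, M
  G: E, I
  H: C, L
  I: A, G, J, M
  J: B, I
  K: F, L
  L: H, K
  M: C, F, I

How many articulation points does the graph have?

1

Removing I increases the component count from 1 to 2, so I is a cut vertex.
By contrast removing A leaves 1 component; it is not a cut vertex. No other vertex is a cut vertex either.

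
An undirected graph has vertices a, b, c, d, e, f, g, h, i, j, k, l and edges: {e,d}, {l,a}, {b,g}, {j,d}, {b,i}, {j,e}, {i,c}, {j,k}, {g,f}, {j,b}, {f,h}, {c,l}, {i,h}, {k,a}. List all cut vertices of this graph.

Removing j increases the component count from 1 to 2, so j is a cut vertex.
By contrast removing a leaves 1 component; it is not a cut vertex. No other vertex is a cut vertex either.

j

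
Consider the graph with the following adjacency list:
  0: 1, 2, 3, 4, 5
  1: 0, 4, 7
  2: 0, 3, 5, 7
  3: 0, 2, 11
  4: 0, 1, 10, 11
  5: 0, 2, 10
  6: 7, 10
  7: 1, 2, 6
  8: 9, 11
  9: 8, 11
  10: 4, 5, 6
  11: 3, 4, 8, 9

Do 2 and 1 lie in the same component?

Yes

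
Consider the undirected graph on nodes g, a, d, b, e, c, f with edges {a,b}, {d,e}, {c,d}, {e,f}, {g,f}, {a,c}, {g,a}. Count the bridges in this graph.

The edges on the cycle g-a-c-d-e-f-g are not bridges since each lies on that cycle.
But removing a–b disconnects a from b — this is a bridge.

1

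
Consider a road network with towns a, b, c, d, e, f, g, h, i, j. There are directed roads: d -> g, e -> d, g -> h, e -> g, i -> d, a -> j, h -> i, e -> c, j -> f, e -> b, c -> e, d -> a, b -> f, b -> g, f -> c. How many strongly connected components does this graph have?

1

{a, b, c, d, e, f, g, h, i, j} are all mutually reachable — one SCC of size 10.
That gives 1 strongly connected component.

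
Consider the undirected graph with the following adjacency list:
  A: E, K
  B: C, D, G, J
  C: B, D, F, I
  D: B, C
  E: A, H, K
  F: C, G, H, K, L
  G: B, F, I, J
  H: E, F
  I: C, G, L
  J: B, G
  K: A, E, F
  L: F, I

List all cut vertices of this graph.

F

Removing F increases the component count from 1 to 2, so F is a cut vertex.
By contrast removing I leaves 1 component; it is not a cut vertex. No other vertex is a cut vertex either.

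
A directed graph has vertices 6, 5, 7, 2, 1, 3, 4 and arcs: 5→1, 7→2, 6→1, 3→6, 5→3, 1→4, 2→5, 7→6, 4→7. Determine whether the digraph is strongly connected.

From 2 we can reach every vertex (1, 2, 3, 4, 5, 6, 7), and every vertex can reach 2 (1, 2, 3, 4, 5, 6, 7). So the whole graph is one strongly connected component.

Yes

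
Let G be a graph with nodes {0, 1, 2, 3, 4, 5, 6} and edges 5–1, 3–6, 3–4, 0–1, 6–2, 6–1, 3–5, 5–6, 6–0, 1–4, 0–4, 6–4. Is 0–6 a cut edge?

After removing 0–6, the path 0-4-6 still connects them, so the edge is not a bridge.

No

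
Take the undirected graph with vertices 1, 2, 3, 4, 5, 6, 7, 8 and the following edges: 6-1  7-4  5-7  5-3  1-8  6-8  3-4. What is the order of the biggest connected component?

4

2 is isolated — a component by itself.
Starting from 1 we can reach 1, 6, 8. That is one component of size 3.
Starting from 3 we can reach 3, 4, 5, 7. That is one component of size 4.
The largest has 4 vertices.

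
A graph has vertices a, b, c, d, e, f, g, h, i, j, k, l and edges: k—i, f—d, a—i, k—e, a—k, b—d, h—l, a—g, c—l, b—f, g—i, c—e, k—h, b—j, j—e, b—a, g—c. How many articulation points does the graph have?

1

Removing b increases the component count from 1 to 2, so b is a cut vertex.
By contrast removing h leaves 1 component; it is not a cut vertex. No other vertex is a cut vertex either.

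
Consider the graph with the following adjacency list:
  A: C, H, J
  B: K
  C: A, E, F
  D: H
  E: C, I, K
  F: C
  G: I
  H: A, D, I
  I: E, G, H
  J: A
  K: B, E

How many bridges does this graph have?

6

The edges on the cycle I-E-C-A-H-I are not bridges since each lies on that cycle.
But removing E-K disconnects E from K; removing I-G disconnects I from G; removing A-J disconnects A from J; removing C-F disconnects C from F — these are bridges.
In total 6 edges are bridges.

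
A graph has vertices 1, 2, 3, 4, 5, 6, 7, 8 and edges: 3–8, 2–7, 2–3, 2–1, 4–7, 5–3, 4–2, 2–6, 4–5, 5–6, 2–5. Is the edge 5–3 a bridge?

After removing 5–3, the path 5-2-3 still connects them, so the edge is not a bridge.

No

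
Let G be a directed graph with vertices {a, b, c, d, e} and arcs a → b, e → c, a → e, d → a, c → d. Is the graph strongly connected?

No

There is no directed path from b to d, so the graph is not strongly connected.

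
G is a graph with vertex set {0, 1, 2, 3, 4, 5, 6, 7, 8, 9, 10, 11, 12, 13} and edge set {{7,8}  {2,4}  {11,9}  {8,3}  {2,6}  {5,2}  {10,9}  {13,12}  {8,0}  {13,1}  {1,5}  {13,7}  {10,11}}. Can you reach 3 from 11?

The component containing 11 is {9, 10, 11}, and 3 is not in it.

No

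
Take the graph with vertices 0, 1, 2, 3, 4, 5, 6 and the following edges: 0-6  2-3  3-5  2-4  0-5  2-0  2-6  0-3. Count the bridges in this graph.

The edges on the cycle 0-3-5-0 are not bridges since each lies on that cycle.
But removing 4-2 disconnects 4 from 2 — this is a bridge.

1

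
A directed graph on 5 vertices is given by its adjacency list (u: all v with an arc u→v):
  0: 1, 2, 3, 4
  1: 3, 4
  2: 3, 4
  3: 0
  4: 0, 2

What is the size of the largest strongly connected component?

{0, 1, 2, 3, 4} are all mutually reachable — one SCC of size 5.
The largest has 5 vertices.

5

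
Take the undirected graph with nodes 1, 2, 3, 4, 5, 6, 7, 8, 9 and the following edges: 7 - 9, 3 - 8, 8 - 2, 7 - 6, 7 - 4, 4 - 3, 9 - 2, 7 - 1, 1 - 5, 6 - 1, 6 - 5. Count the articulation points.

Removing 7 increases the component count from 1 to 2, so 7 is a cut vertex.
By contrast removing 8 leaves 1 component; it is not a cut vertex. No other vertex is a cut vertex either.

1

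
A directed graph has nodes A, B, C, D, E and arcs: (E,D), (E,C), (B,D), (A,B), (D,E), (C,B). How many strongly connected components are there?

2

{B, C, D, E} are all mutually reachable — one SCC of size 4.
{A} is an SCC by itself.
That gives 2 strongly connected components.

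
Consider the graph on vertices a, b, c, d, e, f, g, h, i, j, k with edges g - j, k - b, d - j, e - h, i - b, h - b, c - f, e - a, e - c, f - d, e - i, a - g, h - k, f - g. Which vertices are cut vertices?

Removing e increases the component count from 1 to 2, so e is a cut vertex.
By contrast removing i leaves 1 component; it is not a cut vertex. No other vertex is a cut vertex either.

e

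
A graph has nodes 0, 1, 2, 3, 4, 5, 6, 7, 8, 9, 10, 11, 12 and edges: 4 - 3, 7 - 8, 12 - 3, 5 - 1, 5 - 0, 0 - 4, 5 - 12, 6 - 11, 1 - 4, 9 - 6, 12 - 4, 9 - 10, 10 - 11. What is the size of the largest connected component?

6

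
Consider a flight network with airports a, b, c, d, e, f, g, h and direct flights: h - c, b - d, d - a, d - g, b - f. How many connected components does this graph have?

e is isolated — a component by itself.
Starting from c we can reach c, h. That is one component of size 2.
Starting from a we can reach a, b, d, f, g. That is one component of size 5.
Total: 3 components.

3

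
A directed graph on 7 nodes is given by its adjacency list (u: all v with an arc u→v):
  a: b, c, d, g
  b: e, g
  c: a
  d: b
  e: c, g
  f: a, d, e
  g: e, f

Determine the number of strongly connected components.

{a, b, c, d, e, f, g} are all mutually reachable — one SCC of size 7.
That gives 1 strongly connected component.

1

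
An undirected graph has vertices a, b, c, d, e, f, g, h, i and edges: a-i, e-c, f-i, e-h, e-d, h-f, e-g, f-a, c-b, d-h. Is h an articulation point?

Yes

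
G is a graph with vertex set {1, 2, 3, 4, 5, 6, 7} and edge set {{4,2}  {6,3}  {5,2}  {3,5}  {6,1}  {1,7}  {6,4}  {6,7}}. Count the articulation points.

1

Removing 6 increases the component count from 1 to 2, so 6 is a cut vertex.
By contrast removing 7 leaves 1 component; it is not a cut vertex. No other vertex is a cut vertex either.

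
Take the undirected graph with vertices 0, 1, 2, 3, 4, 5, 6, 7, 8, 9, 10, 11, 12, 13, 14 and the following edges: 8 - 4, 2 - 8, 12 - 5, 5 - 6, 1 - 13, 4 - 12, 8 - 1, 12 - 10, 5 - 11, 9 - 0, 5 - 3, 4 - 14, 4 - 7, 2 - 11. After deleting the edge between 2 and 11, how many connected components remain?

2 and 11 are still connected via 2-8-4-12-5-11, so the component count stays at 2.

2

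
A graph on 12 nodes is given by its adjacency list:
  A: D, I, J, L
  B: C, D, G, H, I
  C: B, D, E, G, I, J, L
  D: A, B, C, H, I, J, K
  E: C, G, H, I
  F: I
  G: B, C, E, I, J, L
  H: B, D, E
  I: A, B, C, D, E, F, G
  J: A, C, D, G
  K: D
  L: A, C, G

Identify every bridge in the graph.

The edges on the cycle I-E-G-C-J-D-I are not bridges since each lies on that cycle.
But removing K-D disconnects K from D; removing F-I disconnects F from I — these are bridges.

D-K, F-I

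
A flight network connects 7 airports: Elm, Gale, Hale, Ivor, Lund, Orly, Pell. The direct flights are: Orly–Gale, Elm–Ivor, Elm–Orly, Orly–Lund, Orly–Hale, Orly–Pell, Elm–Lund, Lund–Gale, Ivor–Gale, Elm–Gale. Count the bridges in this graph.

The edges on the cycle Elm-Orly-Lund-Elm are not bridges since each lies on that cycle.
But removing Hale–Orly disconnects Hale from Orly; removing Pell–Orly disconnects Pell from Orly — these are bridges.
That makes 2 bridges.

2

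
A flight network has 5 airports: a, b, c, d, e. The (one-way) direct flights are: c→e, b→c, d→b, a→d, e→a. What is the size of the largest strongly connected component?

5

{a, b, c, d, e} are all mutually reachable — one SCC of size 5.
The largest has 5 vertices.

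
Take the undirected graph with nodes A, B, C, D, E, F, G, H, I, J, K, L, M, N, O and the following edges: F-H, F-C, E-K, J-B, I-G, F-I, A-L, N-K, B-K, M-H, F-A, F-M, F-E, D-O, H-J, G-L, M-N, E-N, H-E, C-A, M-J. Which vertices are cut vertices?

Removing F increases the component count from 2 to 3, so F is a cut vertex.
By contrast removing A leaves 2 components; it is not a cut vertex. No other vertex is a cut vertex either.

F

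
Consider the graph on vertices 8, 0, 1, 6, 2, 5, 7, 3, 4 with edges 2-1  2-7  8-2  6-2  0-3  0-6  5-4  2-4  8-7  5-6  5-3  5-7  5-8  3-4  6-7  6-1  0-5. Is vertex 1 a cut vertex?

Deleting 1 leaves 1 component (was 1) (its neighbors 2, 6 remain connected to each other), so 1 is not a cut vertex.

No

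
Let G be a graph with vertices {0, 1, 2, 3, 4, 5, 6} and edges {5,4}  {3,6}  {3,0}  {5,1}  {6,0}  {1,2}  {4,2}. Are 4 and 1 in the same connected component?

Yes

From 4 we can reach 1, 2, 4, 5, which includes 1.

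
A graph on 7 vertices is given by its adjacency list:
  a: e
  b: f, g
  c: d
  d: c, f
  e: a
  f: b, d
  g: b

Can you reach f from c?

Yes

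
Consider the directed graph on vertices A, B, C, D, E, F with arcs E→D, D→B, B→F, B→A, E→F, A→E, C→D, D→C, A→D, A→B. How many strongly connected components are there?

{A, B, C, D, E} are all mutually reachable — one SCC of size 5.
{F} is an SCC by itself.
That gives 2 strongly connected components.

2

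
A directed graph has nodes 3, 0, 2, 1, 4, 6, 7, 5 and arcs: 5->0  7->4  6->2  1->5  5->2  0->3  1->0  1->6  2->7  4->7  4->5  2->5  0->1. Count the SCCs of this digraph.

{0, 1, 2, 4, 5, 6, 7} are all mutually reachable — one SCC of size 7.
{3} is an SCC by itself.
That gives 2 strongly connected components.

2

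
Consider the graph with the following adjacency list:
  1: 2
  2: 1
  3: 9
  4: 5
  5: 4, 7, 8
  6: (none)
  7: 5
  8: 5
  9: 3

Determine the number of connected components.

4

6 is isolated — a component by itself.
Starting from 1 we can reach 1, 2. That is one component of size 2.
Starting from 3 we can reach 3, 9. That is one component of size 2.
Starting from 4 we can reach 4, 5, 7, 8. That is one component of size 4.
Total: 4 components.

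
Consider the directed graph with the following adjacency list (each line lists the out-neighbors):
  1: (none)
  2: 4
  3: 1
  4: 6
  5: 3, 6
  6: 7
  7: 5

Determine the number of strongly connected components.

{5, 6, 7} are all mutually reachable — one SCC of size 3.
{2} is an SCC by itself.
{4} is an SCC by itself.
{1} is an SCC by itself.
{3} is an SCC by itself.
That gives 5 strongly connected components.

5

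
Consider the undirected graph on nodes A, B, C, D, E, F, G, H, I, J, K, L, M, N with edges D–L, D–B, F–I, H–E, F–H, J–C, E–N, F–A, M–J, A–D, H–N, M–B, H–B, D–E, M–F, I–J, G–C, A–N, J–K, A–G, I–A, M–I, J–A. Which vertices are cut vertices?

D, J

Removing D increases the component count from 1 to 2, so D is a cut vertex.
Removing J increases the component count from 1 to 2, so J is a cut vertex.
By contrast removing N leaves 1 component; it is not a cut vertex. No other vertex is a cut vertex either.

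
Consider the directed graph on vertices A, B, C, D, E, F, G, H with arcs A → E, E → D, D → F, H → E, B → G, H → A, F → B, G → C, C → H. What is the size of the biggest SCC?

8

{A, B, C, D, E, F, G, H} are all mutually reachable — one SCC of size 8.
The largest has 8 vertices.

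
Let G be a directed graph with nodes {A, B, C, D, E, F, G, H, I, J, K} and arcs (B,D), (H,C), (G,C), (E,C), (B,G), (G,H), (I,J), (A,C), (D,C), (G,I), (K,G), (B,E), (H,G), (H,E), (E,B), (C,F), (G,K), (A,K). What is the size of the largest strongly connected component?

{B, E, G, H, K} are all mutually reachable — one SCC of size 5.
{A} is an SCC by itself.
{F} is an SCC by itself.
{I} is an SCC by itself.
{C} is an SCC by itself.
(and 2 more singleton SCCs)
The largest has 5 vertices.

5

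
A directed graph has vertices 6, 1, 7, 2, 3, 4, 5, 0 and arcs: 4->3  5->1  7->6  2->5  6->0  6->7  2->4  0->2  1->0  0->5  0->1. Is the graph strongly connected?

There is no directed path from 2 to 6, so the graph is not strongly connected.

No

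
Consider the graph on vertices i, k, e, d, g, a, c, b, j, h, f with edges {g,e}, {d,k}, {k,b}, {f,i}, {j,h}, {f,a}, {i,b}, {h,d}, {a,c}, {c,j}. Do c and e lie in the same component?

The component containing c is {a, b, c, d, f, h, i, j, k}, and e is not in it.

No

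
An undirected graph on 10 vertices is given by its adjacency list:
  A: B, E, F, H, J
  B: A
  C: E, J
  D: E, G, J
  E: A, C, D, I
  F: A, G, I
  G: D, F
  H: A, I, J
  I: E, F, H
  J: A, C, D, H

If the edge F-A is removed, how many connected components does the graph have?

1

F and A are still connected via F-I-E-A, so the component count stays at 1.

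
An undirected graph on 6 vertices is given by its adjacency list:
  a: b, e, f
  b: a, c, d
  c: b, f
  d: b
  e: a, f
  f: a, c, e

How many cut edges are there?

The edges on the cycle a-e-f-a are not bridges since each lies on that cycle.
But removing d-b disconnects d from b — this is a bridge.

1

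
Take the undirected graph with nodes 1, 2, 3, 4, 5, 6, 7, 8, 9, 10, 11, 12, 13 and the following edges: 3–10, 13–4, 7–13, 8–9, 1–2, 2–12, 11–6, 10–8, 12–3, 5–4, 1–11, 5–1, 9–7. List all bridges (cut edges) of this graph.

1-11, 11-6

The edges on the cycle 5-1-2-12-3-10-8-9-7-13-4-5 are not bridges since each lies on that cycle.
But removing 1–11 disconnects 1 from 11; removing 11–6 disconnects 11 from 6 — these are bridges.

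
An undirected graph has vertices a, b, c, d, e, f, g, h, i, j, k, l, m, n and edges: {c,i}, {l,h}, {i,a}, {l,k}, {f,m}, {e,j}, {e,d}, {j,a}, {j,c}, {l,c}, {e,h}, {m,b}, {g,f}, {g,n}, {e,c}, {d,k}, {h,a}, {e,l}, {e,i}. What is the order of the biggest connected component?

9

Starting from b we can reach b, f, g, m, n. That is one component of size 5.
Starting from a we can reach a, c, d, e, h, i, j, k, l. That is one component of size 9.
The largest has 9 vertices.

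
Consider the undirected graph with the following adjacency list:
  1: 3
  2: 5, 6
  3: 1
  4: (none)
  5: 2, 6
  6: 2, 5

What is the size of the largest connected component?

3

4 is isolated — a component by itself.
Starting from 1 we can reach 1, 3. That is one component of size 2.
Starting from 2 we can reach 2, 5, 6. That is one component of size 3.
The largest has 3 vertices.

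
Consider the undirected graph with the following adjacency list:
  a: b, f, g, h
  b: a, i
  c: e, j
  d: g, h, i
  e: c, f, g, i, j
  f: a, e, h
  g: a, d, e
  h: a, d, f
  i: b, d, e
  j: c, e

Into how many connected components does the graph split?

Starting from a we can reach a, b, c, d, e, f, g, h, i, j. That is one component of size 10.
Total: 1 component.

1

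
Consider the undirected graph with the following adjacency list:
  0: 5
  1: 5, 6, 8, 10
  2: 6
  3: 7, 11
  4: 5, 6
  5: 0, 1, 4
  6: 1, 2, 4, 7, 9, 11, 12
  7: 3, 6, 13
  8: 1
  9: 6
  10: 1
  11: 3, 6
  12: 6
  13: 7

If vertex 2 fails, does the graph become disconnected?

No

Deleting 2 leaves 1 component (was 1), so 2 is not a cut vertex.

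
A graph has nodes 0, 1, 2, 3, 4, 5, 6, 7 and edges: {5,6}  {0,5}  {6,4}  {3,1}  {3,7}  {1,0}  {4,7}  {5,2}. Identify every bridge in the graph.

2-5

The edges on the cycle 3-1-0-5-6-4-7-3 are not bridges since each lies on that cycle.
But removing 5–2 disconnects 5 from 2 — this is a bridge.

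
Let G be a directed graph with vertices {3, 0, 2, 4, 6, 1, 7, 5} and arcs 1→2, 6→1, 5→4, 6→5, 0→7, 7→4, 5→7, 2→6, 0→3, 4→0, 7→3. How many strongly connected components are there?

{1, 2, 6} are all mutually reachable — one SCC of size 3.
{0, 4, 7} are all mutually reachable — one SCC of size 3.
{5} is an SCC by itself.
{3} is an SCC by itself.
That gives 4 strongly connected components.

4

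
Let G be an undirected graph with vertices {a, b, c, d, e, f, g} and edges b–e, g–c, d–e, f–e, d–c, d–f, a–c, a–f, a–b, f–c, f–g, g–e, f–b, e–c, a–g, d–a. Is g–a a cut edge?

No

After removing g–a, the path g-c-a still connects them, so the edge is not a bridge.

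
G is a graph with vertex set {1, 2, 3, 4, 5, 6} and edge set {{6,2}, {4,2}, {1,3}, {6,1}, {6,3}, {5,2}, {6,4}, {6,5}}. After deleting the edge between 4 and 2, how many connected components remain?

1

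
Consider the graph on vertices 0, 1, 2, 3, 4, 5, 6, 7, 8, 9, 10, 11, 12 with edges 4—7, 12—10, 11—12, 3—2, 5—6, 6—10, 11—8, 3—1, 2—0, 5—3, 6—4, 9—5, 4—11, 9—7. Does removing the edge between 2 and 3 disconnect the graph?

Yes

Removing 2—3 leaves no path between 2 and 3: the component count goes from 1 to 2. So it is a bridge.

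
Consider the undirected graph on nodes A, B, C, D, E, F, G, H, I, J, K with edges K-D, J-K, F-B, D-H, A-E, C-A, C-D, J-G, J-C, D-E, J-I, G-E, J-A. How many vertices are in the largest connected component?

Starting from B we can reach B, F. That is one component of size 2.
Starting from A we can reach A, C, D, E, G, H, I, J, K. That is one component of size 9.
The largest has 9 vertices.

9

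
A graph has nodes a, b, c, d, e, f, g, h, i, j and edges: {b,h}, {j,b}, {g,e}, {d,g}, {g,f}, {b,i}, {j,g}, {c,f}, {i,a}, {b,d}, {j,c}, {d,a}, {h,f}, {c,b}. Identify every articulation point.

Removing g increases the component count from 1 to 2, so g is a cut vertex.
By contrast removing j leaves 1 component; it is not a cut vertex. No other vertex is a cut vertex either.

g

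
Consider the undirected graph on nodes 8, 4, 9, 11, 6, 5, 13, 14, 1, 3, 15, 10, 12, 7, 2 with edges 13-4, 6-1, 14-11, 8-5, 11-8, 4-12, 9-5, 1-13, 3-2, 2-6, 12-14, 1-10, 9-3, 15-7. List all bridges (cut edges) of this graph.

The edges on the cycle 9-3-2-6-1-13-4-12-14-11-8-5-9 are not bridges since each lies on that cycle.
But removing 15-7 disconnects 15 from 7; removing 1-10 disconnects 1 from 10 — these are bridges.

1-10, 15-7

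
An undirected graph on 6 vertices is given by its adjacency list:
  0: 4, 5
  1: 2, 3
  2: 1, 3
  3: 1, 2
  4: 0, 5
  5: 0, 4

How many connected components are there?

2

Starting from 0 we can reach 0, 4, 5. That is one component of size 3.
Starting from 1 we can reach 1, 2, 3. That is one component of size 3.
Total: 2 components.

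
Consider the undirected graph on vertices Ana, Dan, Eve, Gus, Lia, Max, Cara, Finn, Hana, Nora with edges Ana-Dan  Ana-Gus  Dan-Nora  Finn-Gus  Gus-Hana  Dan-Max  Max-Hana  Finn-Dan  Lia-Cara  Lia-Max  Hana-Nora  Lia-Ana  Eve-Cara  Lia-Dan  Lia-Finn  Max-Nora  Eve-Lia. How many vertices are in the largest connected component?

10

Starting from Ana we can reach Ana, Dan, Eve, Gus, Lia, Max, Cara, Finn, Hana, Nora. That is one component of size 10.
The largest has 10 vertices.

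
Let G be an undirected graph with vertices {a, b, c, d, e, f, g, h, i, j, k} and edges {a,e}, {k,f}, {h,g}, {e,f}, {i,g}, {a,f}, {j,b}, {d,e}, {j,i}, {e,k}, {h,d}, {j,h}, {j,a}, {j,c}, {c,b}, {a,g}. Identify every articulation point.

j

Removing j increases the component count from 1 to 2, so j is a cut vertex.
By contrast removing d leaves 1 component; it is not a cut vertex. No other vertex is a cut vertex either.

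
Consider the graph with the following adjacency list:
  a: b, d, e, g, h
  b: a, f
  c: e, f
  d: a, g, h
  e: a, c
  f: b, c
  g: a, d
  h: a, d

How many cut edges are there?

The edges on the cycle a-g-d-a are not bridges since each lies on that cycle.
Every edge lies on some cycle, so there are no bridges.

0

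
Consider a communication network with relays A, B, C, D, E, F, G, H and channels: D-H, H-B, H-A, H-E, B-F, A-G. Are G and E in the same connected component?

Yes

From G we can reach A, B, D, E, F, G, H, which includes E.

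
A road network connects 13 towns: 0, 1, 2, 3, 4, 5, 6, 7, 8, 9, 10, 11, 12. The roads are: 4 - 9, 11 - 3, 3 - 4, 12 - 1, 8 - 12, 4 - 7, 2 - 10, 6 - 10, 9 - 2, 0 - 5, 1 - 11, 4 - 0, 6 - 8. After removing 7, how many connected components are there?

1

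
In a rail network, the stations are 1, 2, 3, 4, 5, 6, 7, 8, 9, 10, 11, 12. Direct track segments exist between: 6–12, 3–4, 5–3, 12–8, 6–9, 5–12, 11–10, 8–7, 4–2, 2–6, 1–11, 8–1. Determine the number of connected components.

Starting from 1 we can reach 1, 2, 3, 4, 5, 6, 7, 8, 9, 10, 11, 12. That is one component of size 12.
Total: 1 component.

1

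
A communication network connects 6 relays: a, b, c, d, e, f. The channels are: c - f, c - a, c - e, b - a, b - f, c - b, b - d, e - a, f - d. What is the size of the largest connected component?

6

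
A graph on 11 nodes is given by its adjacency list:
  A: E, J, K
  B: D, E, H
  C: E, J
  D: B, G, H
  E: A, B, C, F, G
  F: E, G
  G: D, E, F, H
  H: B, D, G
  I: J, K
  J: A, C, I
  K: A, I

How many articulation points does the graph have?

1

Removing E increases the component count from 1 to 2, so E is a cut vertex.
By contrast removing J leaves 1 component; it is not a cut vertex. No other vertex is a cut vertex either.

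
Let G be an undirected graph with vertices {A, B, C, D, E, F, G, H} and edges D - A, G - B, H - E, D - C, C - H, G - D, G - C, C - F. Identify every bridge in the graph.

The edges on the cycle G-D-C-G are not bridges since each lies on that cycle.
But removing H - E disconnects H from E; removing D - A disconnects D from A; removing G - B disconnects G from B; removing C - F disconnects C from F — these are bridges.
In total 5 edges are bridges.

A-D, B-G, C-F, C-H, E-H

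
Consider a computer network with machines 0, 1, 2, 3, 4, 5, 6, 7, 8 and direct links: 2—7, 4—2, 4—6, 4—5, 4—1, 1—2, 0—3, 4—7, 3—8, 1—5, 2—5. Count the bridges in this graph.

3

The edges on the cycle 4-1-2-4 are not bridges since each lies on that cycle.
But removing 0—3 disconnects 0 from 3; removing 6—4 disconnects 6 from 4; removing 8—3 disconnects 8 from 3 — these are bridges.
That makes 3 bridges.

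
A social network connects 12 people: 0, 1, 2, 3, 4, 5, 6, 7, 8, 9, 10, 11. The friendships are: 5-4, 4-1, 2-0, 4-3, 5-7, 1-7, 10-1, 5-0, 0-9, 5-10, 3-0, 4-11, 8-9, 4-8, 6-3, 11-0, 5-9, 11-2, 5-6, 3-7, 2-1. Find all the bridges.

none

The edges on the cycle 5-4-11-2-0-3-6-5 are not bridges since each lies on that cycle.
Every edge lies on some cycle, so there are no bridges.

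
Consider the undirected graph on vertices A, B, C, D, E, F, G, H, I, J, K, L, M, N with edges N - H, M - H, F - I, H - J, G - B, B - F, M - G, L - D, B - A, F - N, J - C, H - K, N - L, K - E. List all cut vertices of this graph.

B, F, H, J, K, L, N

Removing B increases the component count from 1 to 2, so B is a cut vertex.
Removing F increases the component count from 1 to 2, so F is a cut vertex.
Removing H increases the component count from 1 to 3, so H is a cut vertex.
Likewise J, K, L, N are cut vertices.
By contrast removing M leaves 1 component; it is not a cut vertex. No other vertex is a cut vertex either.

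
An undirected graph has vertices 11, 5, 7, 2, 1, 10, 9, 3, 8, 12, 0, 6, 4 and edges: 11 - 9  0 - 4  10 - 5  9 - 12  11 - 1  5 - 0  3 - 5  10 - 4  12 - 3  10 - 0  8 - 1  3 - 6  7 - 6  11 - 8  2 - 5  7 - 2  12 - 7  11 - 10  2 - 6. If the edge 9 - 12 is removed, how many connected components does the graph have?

1

9 and 12 are still connected via 9-11-10-5-3-12, so the component count stays at 1.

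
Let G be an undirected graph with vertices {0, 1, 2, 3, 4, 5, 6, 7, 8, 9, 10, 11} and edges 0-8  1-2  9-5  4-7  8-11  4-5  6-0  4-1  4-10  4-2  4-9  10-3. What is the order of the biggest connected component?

8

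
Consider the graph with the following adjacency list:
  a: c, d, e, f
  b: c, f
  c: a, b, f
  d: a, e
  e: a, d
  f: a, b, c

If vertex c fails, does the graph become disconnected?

Deleting c leaves 1 component (was 1) (its neighbors a, b, f remain connected to each other), so c is not a cut vertex.

No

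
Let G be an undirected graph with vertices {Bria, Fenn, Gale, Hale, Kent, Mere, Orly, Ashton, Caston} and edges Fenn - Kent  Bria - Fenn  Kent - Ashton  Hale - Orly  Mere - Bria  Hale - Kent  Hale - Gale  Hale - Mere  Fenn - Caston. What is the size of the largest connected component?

9

Starting from Bria we can reach Bria, Fenn, Gale, Hale, Kent, Mere, Orly, Ashton, Caston. That is one component of size 9.
The largest has 9 vertices.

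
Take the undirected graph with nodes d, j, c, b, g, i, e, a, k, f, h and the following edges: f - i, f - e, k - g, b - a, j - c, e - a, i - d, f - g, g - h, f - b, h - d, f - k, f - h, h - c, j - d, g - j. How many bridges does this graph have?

0

The edges on the cycle f-e-a-b-f are not bridges since each lies on that cycle.
Every edge lies on some cycle, so there are no bridges.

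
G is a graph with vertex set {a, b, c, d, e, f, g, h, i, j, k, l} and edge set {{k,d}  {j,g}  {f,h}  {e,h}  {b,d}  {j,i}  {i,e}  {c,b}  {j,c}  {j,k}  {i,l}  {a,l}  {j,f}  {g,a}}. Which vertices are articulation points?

j

Removing j increases the component count from 1 to 2, so j is a cut vertex.
By contrast removing h leaves 1 component; it is not a cut vertex. No other vertex is a cut vertex either.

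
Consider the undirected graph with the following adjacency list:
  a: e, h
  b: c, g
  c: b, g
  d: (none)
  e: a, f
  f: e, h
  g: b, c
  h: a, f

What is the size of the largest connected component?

d is isolated — a component by itself.
Starting from b we can reach b, c, g. That is one component of size 3.
Starting from a we can reach a, e, f, h. That is one component of size 4.
The largest has 4 vertices.

4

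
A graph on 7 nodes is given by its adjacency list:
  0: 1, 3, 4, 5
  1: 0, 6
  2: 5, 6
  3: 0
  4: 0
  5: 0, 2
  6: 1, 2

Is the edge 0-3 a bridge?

Removing 0-3 leaves no path between 0 and 3: the component count goes from 1 to 2. So it is a bridge.

Yes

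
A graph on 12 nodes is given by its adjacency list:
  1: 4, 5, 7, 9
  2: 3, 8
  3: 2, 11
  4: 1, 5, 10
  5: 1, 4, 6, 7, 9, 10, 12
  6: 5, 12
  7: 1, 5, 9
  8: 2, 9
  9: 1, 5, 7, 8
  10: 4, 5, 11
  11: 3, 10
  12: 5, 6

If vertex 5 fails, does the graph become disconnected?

Deleting 5 raises the number of components from 1 to 2, so 5 is a cut vertex.

Yes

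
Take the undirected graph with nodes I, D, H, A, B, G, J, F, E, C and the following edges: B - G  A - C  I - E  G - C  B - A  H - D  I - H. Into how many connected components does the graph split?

4

J is isolated — a component by itself.
F is isolated — a component by itself.
Starting from D we can reach D, E, H, I. That is one component of size 4.
Starting from A we can reach A, B, C, G. That is one component of size 4.
Total: 4 components.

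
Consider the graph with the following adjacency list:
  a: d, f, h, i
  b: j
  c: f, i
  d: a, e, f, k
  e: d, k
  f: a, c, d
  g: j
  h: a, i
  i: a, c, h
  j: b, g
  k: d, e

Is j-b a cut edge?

Removing j-b leaves no path between j and b: the component count goes from 2 to 3. So it is a bridge.

Yes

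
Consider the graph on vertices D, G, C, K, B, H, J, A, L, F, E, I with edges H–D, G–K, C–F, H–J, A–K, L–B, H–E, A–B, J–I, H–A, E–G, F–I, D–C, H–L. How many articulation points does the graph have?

1

Removing H increases the component count from 1 to 2, so H is a cut vertex.
By contrast removing K leaves 1 component; it is not a cut vertex. No other vertex is a cut vertex either.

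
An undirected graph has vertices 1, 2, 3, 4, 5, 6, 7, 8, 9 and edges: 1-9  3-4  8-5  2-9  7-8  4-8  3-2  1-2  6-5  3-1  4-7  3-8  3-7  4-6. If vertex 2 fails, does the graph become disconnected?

No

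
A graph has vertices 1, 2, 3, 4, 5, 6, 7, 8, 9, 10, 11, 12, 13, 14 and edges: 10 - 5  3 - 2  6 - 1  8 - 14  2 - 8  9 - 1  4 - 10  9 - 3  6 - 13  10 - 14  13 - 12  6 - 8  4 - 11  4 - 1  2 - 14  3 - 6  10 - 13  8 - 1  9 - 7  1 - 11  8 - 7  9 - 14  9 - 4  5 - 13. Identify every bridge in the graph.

The edges on the cycle 3-2-14-8-6-3 are not bridges since each lies on that cycle.
But removing 13 - 12 disconnects 13 from 12 — this is a bridge.

12-13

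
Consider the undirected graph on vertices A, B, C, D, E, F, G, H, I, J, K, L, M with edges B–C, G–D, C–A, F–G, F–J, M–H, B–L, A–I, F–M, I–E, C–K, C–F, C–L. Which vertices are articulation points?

A, C, F, G, I, M

Removing A increases the component count from 1 to 2, so A is a cut vertex.
Removing C increases the component count from 1 to 4, so C is a cut vertex.
Removing F increases the component count from 1 to 4, so F is a cut vertex.
Likewise G, I, M are cut vertices.
By contrast removing E leaves 1 component; it is not a cut vertex. No other vertex is a cut vertex either.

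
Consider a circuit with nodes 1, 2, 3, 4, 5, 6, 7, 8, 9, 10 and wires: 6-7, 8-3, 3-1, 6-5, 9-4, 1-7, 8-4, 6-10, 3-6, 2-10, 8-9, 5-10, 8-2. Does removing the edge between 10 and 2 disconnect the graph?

No

After removing 10-2, the path 10-6-3-8-2 still connects them, so the edge is not a bridge.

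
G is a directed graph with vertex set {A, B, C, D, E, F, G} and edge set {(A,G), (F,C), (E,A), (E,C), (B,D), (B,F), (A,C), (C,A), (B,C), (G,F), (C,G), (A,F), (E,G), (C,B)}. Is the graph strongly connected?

No

There is no directed path from B to E, so the graph is not strongly connected.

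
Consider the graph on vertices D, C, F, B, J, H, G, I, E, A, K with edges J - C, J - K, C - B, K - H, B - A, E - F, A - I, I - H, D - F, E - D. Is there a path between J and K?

Yes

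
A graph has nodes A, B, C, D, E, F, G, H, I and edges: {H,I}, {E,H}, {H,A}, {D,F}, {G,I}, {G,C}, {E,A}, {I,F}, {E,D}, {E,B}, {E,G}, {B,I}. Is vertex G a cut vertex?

Deleting G raises the number of components from 1 to 2, so G is a cut vertex.

Yes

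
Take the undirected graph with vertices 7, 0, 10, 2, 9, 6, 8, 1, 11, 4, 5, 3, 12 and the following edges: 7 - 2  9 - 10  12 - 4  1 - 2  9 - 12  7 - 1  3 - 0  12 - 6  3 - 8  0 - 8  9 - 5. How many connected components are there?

4

11 is isolated — a component by itself.
Starting from 0 we can reach 0, 3, 8. That is one component of size 3.
Starting from 1 we can reach 1, 2, 7. That is one component of size 3.
Starting from 4 we can reach 4, 5, 6, 9, 10, 12. That is one component of size 6.
Total: 4 components.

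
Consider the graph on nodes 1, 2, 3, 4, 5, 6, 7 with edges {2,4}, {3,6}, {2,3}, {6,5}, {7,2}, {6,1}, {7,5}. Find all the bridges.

The edges on the cycle 7-2-3-6-5-7 are not bridges since each lies on that cycle.
But removing 6-1 disconnects 6 from 1; removing 2-4 disconnects 2 from 4 — these are bridges.

1-6, 2-4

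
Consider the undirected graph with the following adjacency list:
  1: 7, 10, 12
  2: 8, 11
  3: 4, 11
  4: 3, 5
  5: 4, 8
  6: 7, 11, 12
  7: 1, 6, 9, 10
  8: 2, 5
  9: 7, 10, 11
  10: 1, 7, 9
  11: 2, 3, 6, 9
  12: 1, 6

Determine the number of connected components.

Starting from 1 we can reach 1, 2, 3, 4, 5, 6, 7, 8, 9, 10, 11, 12. That is one component of size 12.
Total: 1 component.

1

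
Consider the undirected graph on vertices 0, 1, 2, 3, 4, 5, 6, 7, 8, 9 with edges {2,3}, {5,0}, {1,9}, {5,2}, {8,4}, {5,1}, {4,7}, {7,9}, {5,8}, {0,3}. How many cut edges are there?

0

The edges on the cycle 5-8-4-7-9-1-5 are not bridges since each lies on that cycle.
Every edge lies on some cycle, so there are no bridges.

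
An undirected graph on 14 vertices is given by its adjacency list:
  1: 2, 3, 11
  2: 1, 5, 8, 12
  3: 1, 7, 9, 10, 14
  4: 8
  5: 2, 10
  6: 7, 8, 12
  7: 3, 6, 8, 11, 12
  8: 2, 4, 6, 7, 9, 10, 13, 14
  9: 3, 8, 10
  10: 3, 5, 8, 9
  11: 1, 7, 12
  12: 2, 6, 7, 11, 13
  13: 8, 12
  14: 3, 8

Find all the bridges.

The edges on the cycle 7-6-8-9-3-7 are not bridges since each lies on that cycle.
But removing 8-4 disconnects 8 from 4 — this is a bridge.

4-8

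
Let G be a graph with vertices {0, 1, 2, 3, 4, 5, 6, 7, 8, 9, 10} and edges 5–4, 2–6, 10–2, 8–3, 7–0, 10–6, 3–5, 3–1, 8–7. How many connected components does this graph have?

9 is isolated — a component by itself.
Starting from 2 we can reach 2, 6, 10. That is one component of size 3.
Starting from 0 we can reach 0, 1, 3, 4, 5, 7, 8. That is one component of size 7.
Total: 3 components.

3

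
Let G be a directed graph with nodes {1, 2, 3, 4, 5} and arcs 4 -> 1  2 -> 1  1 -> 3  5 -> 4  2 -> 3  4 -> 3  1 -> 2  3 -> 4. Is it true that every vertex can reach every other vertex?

No

There is no directed path from 4 to 5, so the graph is not strongly connected.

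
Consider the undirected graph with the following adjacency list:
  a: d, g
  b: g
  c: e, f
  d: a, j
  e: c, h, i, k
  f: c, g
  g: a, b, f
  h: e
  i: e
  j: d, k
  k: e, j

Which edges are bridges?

b-g, e-h, e-i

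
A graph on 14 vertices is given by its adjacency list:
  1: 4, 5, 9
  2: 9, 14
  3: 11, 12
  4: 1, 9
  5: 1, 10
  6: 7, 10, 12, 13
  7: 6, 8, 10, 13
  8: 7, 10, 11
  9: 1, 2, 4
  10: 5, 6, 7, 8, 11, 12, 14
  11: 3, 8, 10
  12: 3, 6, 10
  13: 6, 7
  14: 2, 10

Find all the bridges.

none

The edges on the cycle 9-4-1-9 are not bridges since each lies on that cycle.
Every edge lies on some cycle, so there are no bridges.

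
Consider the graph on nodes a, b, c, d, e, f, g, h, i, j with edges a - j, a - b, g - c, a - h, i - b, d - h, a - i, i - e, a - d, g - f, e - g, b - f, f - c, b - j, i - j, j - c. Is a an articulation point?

Yes

Deleting a raises the number of components from 1 to 2, so a is a cut vertex.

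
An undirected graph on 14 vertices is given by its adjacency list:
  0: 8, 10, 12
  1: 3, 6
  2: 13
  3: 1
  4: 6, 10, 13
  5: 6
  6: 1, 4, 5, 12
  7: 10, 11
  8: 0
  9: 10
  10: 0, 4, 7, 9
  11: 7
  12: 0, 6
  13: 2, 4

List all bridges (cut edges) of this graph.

0-8, 1-3, 1-6, 10-7, 10-9, 11-7, 13-2, 13-4, 5-6

The edges on the cycle 6-12-0-10-4-6 are not bridges since each lies on that cycle.
But removing 8-0 disconnects 8 from 0; removing 13-2 disconnects 13 from 2; removing 6-1 disconnects 6 from 1; removing 3-1 disconnects 3 from 1 — these are bridges.
In total 9 edges are bridges.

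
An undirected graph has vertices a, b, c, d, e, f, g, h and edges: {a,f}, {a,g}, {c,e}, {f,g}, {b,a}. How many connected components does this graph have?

4

h is isolated — a component by itself.
d is isolated — a component by itself.
Starting from c we can reach c, e. That is one component of size 2.
Starting from a we can reach a, b, f, g. That is one component of size 4.
Total: 4 components.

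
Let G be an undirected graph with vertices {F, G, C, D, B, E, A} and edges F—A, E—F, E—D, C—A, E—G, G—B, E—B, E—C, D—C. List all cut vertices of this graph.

E

Removing E increases the component count from 1 to 2, so E is a cut vertex.
By contrast removing A leaves 1 component; it is not a cut vertex. No other vertex is a cut vertex either.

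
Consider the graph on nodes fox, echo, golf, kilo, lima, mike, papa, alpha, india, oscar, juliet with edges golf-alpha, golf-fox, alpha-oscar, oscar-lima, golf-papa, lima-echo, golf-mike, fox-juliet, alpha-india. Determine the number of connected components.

2

kilo is isolated — a component by itself.
Starting from fox we can reach fox, echo, golf, lima, mike, papa, alpha, india, oscar, juliet. That is one component of size 10.
Total: 2 components.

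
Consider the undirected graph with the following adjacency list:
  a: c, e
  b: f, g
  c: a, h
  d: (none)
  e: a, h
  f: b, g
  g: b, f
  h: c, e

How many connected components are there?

d is isolated — a component by itself.
Starting from b we can reach b, f, g. That is one component of size 3.
Starting from a we can reach a, c, e, h. That is one component of size 4.
Total: 3 components.

3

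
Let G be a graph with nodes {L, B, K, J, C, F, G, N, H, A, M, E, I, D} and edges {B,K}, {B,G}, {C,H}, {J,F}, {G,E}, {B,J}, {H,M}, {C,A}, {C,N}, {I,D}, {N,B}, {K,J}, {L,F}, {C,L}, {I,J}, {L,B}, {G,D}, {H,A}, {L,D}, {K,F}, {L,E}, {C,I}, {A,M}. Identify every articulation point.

Removing C increases the component count from 1 to 2, so C is a cut vertex.
By contrast removing L leaves 1 component; it is not a cut vertex. No other vertex is a cut vertex either.

C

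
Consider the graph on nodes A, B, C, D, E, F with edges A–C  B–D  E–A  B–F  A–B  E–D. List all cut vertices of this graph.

Removing A increases the component count from 1 to 2, so A is a cut vertex.
Removing B increases the component count from 1 to 2, so B is a cut vertex.
By contrast removing F leaves 1 component; it is not a cut vertex. No other vertex is a cut vertex either.

A, B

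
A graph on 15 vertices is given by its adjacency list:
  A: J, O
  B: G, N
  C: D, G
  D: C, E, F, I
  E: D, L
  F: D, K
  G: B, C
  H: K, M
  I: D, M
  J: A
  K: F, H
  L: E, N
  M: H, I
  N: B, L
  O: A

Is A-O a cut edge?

Yes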